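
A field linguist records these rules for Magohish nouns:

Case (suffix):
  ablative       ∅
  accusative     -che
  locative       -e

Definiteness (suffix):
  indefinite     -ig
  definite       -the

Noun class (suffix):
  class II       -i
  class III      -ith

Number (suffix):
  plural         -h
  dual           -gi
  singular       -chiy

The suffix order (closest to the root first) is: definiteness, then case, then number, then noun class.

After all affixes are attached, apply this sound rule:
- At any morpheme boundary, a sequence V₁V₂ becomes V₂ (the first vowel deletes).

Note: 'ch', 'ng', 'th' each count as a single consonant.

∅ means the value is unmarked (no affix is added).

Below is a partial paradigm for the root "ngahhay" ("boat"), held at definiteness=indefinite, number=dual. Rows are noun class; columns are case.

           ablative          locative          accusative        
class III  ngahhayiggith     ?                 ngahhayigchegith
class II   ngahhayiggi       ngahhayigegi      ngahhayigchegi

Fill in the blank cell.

Attach definiteness indefinite -ig → ngahhayig.
Attach case locative -e → ngahhayige.
Attach number dual -gi → ngahhayigegi.
Attach noun class class III -ith → ngahhayigegiith.
Apply vowel deletion: ngahhayigegiith → ngahhayigegith.

ngahhayigegith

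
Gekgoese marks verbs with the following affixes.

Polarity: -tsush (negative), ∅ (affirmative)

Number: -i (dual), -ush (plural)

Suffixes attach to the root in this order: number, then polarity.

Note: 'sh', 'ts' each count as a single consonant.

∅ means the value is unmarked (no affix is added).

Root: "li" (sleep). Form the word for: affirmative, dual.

Attach number dual -i → lii.
polarity = affirmative: zero marking, form stays lii.

lii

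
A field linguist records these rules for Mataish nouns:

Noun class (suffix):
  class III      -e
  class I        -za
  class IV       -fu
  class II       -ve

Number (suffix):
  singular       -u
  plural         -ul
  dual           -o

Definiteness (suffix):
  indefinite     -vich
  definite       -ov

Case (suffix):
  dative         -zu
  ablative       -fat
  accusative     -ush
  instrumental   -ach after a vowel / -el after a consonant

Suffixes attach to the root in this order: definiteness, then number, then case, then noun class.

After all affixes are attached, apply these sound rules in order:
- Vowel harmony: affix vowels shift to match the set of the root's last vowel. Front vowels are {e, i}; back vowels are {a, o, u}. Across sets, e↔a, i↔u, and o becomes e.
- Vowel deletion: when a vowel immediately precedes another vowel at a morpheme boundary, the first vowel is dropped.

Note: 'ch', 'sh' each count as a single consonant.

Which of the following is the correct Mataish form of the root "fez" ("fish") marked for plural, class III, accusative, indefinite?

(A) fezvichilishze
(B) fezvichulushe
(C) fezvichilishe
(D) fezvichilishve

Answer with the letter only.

Attach definiteness indefinite -vich → fezvich.
Attach number plural -ul → fezvichul.
Attach case accusative -ush → fezvichulush.
Attach noun class class III -e → fezvichulushe.
Apply vowel harmony: fezvichulushe → fezvichilishe.
Vowel deletion: no change.
So the correct form is fezvichilishe, option (C).
(B) fezvichulushe is wrong: it fails to apply the sound rule(s).
(A) fezvichilishze is wrong: it uses class I instead of class III for noun class.
(D) fezvichilishve is wrong: it uses class II instead of class III for noun class.

C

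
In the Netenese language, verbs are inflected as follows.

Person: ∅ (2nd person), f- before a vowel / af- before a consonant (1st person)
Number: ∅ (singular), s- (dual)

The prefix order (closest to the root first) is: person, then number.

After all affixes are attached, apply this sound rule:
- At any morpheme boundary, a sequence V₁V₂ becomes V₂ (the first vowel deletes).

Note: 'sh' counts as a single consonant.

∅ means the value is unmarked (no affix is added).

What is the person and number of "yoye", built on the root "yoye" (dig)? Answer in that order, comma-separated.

Segment: yoye.
person: ∅ → 2nd person.
number: ∅ → singular.

2nd person, singular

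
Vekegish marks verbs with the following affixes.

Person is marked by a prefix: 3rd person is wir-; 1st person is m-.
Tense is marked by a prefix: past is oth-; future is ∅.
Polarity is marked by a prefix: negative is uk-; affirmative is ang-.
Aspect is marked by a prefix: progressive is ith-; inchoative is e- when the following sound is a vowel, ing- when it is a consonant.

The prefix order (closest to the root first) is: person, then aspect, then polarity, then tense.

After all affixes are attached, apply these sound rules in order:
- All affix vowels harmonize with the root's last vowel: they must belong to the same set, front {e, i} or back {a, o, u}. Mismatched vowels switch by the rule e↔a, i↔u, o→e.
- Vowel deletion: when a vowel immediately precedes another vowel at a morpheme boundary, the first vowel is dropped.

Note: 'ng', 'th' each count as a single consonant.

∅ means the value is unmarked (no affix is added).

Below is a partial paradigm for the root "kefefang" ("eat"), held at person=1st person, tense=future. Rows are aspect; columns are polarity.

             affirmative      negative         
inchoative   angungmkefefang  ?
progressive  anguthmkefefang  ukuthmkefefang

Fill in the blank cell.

ukungmkefefang

Attach person 1st person m- → mkefefang.
Attach aspect inchoative ing- (before consonant 'm') → ingmkefefang.
Attach polarity negative uk- → ukingmkefefang.
tense = future: zero marking, form stays ukingmkefefang.
Apply vowel harmony: ukingmkefefang → ukungmkefefang.
Vowel deletion: no change.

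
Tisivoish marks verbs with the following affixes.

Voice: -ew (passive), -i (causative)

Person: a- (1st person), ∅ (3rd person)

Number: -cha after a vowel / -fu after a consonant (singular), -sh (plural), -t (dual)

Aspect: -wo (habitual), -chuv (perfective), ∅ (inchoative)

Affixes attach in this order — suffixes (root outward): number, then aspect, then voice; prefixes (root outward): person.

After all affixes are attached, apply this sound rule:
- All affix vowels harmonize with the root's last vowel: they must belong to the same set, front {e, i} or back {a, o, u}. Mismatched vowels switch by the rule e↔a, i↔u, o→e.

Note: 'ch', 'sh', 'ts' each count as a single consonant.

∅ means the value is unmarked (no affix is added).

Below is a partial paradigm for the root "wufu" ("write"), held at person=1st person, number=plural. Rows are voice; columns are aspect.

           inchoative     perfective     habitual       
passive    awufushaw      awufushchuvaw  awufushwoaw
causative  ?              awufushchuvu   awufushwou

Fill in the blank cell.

awufushu

Attach person 1st person a- → awufu.
Attach number plural -sh → awufush.
aspect = inchoative: zero marking, form stays awufush.
Attach voice causative -i → awufushi.
Apply vowel harmony: awufushi → awufushu.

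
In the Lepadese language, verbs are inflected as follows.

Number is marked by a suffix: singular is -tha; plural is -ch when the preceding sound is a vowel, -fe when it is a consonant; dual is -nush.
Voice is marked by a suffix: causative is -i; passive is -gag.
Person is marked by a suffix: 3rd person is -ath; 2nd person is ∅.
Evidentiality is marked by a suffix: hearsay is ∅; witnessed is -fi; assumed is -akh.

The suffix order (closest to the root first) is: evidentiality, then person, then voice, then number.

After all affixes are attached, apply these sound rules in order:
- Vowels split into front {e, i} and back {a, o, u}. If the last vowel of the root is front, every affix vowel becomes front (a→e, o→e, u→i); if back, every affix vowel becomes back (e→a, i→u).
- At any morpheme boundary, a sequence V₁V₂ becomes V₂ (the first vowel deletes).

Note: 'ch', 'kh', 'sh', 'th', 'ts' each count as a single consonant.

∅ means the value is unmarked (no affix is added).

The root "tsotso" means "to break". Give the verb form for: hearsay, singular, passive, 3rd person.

evidentiality = hearsay: zero marking, form stays tsotso.
Attach person 3rd person -ath → tsotsoath.
Attach voice passive -gag → tsotsoathgag.
Attach number singular -tha → tsotsoathgagtha.
Vowel harmony: no change.
Apply vowel deletion: tsotsoathgagtha → tsotsathgagtha.

tsotsathgagtha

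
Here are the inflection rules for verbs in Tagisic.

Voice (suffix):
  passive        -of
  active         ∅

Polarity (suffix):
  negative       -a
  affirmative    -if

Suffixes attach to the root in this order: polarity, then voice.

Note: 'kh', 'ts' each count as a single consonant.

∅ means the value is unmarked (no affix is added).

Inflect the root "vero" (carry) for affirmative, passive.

veroifof

Attach polarity affirmative -if → veroif.
Attach voice passive -of → veroifof.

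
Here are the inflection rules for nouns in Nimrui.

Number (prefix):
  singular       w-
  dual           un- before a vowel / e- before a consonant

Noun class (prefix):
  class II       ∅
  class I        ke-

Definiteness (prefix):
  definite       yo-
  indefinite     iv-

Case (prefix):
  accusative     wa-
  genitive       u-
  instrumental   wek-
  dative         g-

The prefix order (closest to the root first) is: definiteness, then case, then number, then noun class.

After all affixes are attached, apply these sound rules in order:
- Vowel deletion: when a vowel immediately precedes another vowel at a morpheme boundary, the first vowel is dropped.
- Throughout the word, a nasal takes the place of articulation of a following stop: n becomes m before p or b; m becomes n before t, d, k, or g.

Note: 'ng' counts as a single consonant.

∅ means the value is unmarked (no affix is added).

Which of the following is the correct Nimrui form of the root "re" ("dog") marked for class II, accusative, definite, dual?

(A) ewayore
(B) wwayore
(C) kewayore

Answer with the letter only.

Attach definiteness definite yo- → yore.
Attach case accusative wa- → wayore.
Attach number dual e- (before consonant 'w') → ewayore.
noun class = class II: zero marking, form stays ewayore.
Vowel deletion: no change.
Nasal assimilation: no change.
So the correct form is ewayore, option (A).
(B) wwayore is wrong: it uses singular instead of dual for number.
(C) kewayore is wrong: it uses class I instead of class II for noun class.

A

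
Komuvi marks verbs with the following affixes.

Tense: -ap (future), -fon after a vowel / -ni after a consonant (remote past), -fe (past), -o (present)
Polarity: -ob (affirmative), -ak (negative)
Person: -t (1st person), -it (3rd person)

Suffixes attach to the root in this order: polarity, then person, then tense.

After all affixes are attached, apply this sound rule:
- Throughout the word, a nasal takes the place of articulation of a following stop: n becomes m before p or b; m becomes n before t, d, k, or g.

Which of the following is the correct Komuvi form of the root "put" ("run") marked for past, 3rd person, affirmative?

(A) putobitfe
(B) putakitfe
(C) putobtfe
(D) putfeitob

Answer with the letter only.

Attach polarity affirmative -ob → putob.
Attach person 3rd person -it → putobit.
Attach tense past -fe → putobitfe.
Nasal assimilation: no change.
So the correct form is putobitfe, option (A).
(B) putakitfe is wrong: it uses negative instead of affirmative for polarity.
(C) putobtfe is wrong: it uses 1st person instead of 3rd person for person.
(D) putfeitob is wrong: it has the affixes in the wrong order.

A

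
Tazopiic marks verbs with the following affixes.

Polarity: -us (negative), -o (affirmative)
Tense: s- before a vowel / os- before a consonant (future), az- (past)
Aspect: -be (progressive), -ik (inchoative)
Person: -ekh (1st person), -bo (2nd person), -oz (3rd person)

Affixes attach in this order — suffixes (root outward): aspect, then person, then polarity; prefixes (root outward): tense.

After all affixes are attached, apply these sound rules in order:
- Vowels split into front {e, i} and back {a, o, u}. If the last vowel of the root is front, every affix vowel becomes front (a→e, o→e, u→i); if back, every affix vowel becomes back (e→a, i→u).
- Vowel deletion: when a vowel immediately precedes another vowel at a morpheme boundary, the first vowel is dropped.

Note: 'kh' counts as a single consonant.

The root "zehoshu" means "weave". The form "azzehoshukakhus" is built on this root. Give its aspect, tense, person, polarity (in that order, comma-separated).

inchoative, past, 1st person, negative

Segment: az-zehoshu-ik-ekh-us.
aspect: -ik → inchoative.
tense: az- → past.
person: -ekh → 1st person.
polarity: -us → negative.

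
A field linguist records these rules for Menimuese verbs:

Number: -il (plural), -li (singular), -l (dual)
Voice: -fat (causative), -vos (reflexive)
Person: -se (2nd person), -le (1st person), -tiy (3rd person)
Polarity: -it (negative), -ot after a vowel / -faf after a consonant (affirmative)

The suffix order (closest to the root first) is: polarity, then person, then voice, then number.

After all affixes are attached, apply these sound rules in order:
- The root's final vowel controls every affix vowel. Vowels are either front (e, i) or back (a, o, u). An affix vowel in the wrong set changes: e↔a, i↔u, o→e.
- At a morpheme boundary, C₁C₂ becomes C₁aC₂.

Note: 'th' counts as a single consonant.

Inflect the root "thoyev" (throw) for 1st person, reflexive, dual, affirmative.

Attach polarity affirmative -faf (after consonant 'v') → thoyevfaf.
Attach person 1st person -le → thoyevfafle.
Attach voice reflexive -vos → thoyevfaflevos.
Attach number dual -l → thoyevfaflevosl.
Apply vowel harmony: thoyevfaflevosl → thoyevfeflevesl.
Apply epenthesis: thoyevfeflevesl → thoyevafefalevesal.

thoyevafefalevesal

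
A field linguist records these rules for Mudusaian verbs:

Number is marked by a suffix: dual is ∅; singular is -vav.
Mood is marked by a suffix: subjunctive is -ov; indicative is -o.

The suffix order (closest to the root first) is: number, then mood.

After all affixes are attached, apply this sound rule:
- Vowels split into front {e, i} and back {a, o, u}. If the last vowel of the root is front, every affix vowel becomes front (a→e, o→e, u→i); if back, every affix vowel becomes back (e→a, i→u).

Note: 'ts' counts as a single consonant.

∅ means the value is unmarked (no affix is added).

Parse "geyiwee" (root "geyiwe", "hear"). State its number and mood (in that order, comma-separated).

Segment: geyiwe-o.
number: ∅ → dual.
mood: -o → indicative.

dual, indicative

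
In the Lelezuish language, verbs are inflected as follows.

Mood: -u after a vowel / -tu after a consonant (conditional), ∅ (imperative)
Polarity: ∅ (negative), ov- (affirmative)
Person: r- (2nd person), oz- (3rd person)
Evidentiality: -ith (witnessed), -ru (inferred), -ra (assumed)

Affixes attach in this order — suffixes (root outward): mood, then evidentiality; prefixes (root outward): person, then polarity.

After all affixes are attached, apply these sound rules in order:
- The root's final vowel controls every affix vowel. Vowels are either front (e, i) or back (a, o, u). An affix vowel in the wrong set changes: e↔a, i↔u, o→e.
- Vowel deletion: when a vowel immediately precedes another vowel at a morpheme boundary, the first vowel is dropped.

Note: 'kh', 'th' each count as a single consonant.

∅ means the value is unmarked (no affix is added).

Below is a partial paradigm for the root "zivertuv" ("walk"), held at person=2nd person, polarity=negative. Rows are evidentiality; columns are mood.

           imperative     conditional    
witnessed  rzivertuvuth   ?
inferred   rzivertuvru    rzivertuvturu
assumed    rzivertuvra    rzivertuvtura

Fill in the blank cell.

Attach person 2nd person r- → rzivertuv.
Attach mood conditional -tu (after consonant 'v') → rzivertuvtu.
Attach evidentiality witnessed -ith → rzivertuvtuith.
polarity = negative: zero marking, form stays rzivertuvtuith.
Apply vowel harmony: rzivertuvtuith → rzivertuvtuuth.
Apply vowel deletion: rzivertuvtuuth → rzivertuvtuth.

rzivertuvtuth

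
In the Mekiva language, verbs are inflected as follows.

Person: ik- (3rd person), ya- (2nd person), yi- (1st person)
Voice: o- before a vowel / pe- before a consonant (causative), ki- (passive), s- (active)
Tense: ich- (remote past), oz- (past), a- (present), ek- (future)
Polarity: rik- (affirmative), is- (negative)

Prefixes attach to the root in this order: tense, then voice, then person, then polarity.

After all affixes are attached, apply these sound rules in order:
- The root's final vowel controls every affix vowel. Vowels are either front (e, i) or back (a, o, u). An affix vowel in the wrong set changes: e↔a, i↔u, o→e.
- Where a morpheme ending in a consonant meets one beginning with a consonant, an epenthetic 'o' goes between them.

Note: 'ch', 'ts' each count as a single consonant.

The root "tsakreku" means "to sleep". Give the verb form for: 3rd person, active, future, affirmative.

rukukosakotsakreku

Attach tense future ek- → ektsakreku.
Attach voice active s- → sektsakreku.
Attach person 3rd person ik- → iksektsakreku.
Attach polarity affirmative rik- → rikiksektsakreku.
Apply vowel harmony: rikiksektsakreku → rukuksaktsakreku.
Apply epenthesis: rukuksaktsakreku → rukukosakotsakreku.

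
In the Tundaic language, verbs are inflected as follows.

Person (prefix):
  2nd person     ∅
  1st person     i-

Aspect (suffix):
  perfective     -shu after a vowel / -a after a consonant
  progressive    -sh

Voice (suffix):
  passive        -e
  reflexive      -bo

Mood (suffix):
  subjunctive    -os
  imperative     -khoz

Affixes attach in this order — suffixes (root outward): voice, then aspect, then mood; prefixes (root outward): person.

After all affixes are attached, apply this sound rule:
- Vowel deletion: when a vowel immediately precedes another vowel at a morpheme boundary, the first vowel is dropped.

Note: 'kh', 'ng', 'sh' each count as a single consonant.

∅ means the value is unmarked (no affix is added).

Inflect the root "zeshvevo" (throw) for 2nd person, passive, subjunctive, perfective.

zeshveveshos

Attach voice passive -e → zeshvevoe.
person = 2nd person: zero marking, form stays zeshvevoe.
Attach aspect perfective -shu (after vowel 'e') → zeshvevoeshu.
Attach mood subjunctive -os → zeshvevoeshuos.
Apply vowel deletion: zeshvevoeshuos → zeshveveshos.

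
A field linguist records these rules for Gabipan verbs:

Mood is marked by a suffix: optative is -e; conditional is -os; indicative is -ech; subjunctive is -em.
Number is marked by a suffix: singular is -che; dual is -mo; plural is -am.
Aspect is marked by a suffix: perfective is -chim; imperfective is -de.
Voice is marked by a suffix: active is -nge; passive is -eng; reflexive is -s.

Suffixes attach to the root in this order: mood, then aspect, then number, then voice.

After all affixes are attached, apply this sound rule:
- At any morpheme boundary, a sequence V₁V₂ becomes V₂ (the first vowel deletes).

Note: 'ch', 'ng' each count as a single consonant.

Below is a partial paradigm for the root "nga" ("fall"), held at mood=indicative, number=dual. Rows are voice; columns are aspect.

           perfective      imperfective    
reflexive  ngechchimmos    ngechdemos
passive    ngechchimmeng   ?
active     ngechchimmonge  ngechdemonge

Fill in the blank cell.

Attach mood indicative -ech → ngaech.
Attach aspect imperfective -de → ngaechde.
Attach number dual -mo → ngaechdemo.
Attach voice passive -eng → ngaechdemoeng.
Apply vowel deletion: ngaechdemoeng → ngechdemeng.

ngechdemeng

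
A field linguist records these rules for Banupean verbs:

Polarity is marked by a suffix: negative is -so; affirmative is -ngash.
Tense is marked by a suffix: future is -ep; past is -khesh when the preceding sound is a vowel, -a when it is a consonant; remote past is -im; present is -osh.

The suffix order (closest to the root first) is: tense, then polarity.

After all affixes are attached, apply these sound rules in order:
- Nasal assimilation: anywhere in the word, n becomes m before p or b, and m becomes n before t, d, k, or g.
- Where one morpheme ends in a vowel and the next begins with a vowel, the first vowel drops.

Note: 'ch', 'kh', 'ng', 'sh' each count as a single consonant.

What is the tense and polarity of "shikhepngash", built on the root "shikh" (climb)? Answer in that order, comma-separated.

Segment: shikh-ep-ngash.
tense: -ep → future.
polarity: -ngash → affirmative.

future, affirmative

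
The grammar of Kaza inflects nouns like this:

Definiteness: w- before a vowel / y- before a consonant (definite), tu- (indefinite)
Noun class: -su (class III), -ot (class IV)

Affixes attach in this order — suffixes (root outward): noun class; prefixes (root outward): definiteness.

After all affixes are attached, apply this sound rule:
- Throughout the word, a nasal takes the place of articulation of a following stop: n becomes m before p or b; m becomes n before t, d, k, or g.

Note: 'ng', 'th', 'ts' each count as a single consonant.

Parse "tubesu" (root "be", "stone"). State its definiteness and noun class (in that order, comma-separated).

Segment: tu-be-su.
definiteness: tu- → indefinite.
noun class: -su → class III.

indefinite, class III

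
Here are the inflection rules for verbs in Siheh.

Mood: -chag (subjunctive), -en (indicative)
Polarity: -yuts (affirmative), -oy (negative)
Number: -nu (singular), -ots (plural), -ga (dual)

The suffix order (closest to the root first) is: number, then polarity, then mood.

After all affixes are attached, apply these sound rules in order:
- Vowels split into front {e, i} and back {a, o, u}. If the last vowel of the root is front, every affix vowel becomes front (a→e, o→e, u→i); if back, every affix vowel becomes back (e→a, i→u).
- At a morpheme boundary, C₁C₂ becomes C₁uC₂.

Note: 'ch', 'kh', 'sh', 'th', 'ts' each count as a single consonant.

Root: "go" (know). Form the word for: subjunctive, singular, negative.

Attach number singular -nu → gonu.
Attach polarity negative -oy → gonuoy.
Attach mood subjunctive -chag → gonuoychag.
Vowel harmony: no change.
Apply epenthesis: gonuoychag → gonuoyuchag.

gonuoyuchag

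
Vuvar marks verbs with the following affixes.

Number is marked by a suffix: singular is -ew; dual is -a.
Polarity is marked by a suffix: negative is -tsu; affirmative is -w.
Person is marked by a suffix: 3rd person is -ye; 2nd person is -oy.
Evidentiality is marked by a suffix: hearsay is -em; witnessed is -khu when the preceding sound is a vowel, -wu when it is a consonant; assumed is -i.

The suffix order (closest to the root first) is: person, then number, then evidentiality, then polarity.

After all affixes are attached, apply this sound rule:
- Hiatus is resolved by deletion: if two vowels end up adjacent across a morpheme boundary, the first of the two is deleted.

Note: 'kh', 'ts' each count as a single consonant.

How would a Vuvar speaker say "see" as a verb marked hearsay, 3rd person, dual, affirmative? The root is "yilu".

Attach person 3rd person -ye → yiluye.
Attach number dual -a → yiluyea.
Attach evidentiality hearsay -em → yiluyeaem.
Attach polarity affirmative -w → yiluyeaemw.
Apply vowel deletion: yiluyeaemw → yiluyemw.

yiluyemw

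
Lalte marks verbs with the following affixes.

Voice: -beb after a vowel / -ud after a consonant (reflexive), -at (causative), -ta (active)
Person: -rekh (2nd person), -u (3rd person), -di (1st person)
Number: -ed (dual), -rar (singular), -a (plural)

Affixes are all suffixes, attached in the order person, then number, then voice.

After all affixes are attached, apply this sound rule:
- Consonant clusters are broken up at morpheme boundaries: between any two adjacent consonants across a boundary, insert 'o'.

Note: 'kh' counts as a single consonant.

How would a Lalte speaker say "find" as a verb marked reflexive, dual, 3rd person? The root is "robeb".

robebuedud

Attach person 3rd person -u → robebu.
Attach number dual -ed → robebued.
Attach voice reflexive -ud (after consonant 'd') → robebuedud.
Epenthesis: no change.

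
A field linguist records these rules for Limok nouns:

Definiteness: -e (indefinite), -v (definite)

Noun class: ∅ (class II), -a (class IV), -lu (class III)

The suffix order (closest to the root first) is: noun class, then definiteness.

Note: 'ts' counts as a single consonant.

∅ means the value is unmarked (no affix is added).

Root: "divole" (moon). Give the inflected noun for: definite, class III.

divoleluv

Attach noun class class III -lu → divolelu.
Attach definiteness definite -v → divoleluv.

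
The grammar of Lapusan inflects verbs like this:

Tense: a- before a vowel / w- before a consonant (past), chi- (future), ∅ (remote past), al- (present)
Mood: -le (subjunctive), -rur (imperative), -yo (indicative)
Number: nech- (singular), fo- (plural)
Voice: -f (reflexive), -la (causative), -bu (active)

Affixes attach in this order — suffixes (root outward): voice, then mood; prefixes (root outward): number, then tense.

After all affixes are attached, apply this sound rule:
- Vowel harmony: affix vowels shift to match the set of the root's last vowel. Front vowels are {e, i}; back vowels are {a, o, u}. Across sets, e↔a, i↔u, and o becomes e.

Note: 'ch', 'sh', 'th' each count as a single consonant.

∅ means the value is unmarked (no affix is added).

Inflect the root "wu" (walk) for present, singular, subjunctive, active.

Attach voice active -bu → wubu.
Attach number singular nech- → nechwubu.
Attach tense present al- → alnechwubu.
Attach mood subjunctive -le → alnechwubule.
Apply vowel harmony: alnechwubule → alnachwubula.

alnachwubula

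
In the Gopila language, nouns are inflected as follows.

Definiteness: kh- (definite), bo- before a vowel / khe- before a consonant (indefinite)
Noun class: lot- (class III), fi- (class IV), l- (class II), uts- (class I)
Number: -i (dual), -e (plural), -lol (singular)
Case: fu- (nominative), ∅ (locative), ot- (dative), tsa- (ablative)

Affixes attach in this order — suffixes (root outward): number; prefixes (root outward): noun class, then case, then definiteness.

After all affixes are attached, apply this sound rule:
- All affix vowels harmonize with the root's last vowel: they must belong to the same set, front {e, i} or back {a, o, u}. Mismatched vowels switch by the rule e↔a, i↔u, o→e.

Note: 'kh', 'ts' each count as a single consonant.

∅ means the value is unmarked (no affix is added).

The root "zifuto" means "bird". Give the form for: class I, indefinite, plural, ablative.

khatsautszifutoa

Attach noun class class I uts- → utszifuto.
Attach number plural -e → utszifutoe.
Attach case ablative tsa- → tsautszifutoe.
Attach definiteness indefinite khe- (before consonant 'ts') → khetsautszifutoe.
Apply vowel harmony: khetsautszifutoe → khatsautszifutoa.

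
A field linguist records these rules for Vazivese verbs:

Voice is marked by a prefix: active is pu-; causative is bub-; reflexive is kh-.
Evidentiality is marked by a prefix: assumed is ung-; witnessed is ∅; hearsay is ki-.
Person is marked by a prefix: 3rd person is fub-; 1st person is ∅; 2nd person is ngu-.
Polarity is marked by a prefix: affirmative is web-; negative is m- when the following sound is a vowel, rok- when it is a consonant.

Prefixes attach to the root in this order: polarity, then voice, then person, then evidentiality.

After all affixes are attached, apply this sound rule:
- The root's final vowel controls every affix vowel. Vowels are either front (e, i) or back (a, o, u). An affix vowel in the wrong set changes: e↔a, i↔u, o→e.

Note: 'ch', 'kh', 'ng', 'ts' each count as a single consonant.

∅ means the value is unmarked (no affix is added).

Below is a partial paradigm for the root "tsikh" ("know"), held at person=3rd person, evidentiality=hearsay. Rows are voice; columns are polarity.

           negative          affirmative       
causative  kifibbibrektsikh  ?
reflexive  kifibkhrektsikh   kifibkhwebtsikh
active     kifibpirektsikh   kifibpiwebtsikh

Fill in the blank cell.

kifibbibwebtsikh

Attach polarity affirmative web- → webtsikh.
Attach voice causative bub- → bubwebtsikh.
Attach person 3rd person fub- → fubbubwebtsikh.
Attach evidentiality hearsay ki- → kifubbubwebtsikh.
Apply vowel harmony: kifubbubwebtsikh → kifibbibwebtsikh.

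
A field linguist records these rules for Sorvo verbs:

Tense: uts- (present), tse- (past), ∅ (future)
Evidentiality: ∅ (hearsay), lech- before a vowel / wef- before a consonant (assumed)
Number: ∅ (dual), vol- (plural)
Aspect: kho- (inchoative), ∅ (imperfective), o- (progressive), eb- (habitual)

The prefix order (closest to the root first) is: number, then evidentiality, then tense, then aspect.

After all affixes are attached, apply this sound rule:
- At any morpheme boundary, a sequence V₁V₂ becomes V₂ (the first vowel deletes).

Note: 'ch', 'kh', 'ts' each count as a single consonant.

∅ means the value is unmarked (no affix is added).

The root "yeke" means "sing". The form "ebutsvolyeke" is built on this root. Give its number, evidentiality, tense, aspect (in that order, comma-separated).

plural, hearsay, present, habitual

Segment: eb-uts-vol-yeke.
number: vol- → plural.
evidentiality: ∅ → hearsay.
tense: uts- → present.
aspect: eb- → habitual.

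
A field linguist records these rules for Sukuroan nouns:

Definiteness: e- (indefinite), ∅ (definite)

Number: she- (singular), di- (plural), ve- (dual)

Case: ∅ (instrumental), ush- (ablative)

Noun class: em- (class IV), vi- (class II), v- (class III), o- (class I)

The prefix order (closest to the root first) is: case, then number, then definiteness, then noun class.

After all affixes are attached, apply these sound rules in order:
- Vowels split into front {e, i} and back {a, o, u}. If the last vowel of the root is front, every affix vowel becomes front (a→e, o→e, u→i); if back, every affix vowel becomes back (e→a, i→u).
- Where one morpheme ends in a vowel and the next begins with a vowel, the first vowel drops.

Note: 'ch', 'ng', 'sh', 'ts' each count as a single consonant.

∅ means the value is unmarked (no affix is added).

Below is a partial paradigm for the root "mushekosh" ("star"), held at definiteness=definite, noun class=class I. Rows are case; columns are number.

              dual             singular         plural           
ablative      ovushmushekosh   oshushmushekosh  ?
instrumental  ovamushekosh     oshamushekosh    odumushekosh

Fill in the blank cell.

Attach case ablative ush- → ushmushekosh.
Attach number plural di- → diushmushekosh.
definiteness = definite: zero marking, form stays diushmushekosh.
Attach noun class class I o- → odiushmushekosh.
Apply vowel harmony: odiushmushekosh → oduushmushekosh.
Apply vowel deletion: oduushmushekosh → odushmushekosh.

odushmushekosh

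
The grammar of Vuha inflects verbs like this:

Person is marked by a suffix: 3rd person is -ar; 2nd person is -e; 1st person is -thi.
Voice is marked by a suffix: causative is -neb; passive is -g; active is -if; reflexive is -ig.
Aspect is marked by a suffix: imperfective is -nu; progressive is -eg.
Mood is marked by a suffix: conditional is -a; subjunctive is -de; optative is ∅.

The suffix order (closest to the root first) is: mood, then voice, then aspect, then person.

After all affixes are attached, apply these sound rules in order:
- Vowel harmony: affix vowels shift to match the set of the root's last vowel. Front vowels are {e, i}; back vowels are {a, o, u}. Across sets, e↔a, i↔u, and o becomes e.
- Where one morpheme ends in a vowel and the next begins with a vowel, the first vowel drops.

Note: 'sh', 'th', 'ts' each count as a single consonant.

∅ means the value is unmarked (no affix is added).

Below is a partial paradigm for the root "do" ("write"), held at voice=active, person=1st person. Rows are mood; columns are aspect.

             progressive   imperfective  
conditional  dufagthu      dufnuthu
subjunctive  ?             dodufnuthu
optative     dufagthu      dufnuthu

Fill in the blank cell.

dodufagthu

Attach mood subjunctive -de → dode.
Attach voice active -if → dodeif.
Attach aspect progressive -eg → dodeifeg.
Attach person 1st person -thi → dodeifegthi.
Apply vowel harmony: dodeifegthi → dodaufagthu.
Apply vowel deletion: dodaufagthu → dodufagthu.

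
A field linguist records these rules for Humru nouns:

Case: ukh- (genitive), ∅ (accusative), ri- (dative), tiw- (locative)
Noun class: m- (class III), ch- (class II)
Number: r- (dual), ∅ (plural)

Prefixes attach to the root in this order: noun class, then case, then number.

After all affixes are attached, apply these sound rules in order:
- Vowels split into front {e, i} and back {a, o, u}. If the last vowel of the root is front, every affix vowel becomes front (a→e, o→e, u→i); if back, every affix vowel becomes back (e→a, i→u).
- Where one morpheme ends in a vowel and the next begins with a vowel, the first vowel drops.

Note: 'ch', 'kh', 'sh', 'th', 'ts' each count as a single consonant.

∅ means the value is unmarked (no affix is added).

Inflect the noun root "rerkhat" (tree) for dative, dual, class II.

Attach noun class class II ch- → chrerkhat.
Attach case dative ri- → richrerkhat.
Attach number dual r- → rrichrerkhat.
Apply vowel harmony: rrichrerkhat → rruchrerkhat.
Vowel deletion: no change.

rruchrerkhat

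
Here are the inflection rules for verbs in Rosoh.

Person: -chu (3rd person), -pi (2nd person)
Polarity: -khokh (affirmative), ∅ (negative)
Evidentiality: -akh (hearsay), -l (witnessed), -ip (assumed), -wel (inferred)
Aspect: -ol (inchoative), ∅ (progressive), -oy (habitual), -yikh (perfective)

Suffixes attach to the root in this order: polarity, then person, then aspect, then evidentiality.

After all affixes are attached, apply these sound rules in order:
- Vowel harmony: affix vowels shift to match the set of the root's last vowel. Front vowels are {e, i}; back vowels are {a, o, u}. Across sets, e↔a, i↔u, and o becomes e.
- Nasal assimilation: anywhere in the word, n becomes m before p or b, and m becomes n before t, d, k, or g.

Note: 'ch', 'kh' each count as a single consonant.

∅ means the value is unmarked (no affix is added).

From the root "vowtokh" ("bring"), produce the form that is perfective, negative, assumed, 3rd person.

vowtokhchuyukhup

polarity = negative: zero marking, form stays vowtokh.
Attach person 3rd person -chu → vowtokhchu.
Attach aspect perfective -yikh → vowtokhchuyikh.
Attach evidentiality assumed -ip → vowtokhchuyikhip.
Apply vowel harmony: vowtokhchuyikhip → vowtokhchuyukhup.
Nasal assimilation: no change.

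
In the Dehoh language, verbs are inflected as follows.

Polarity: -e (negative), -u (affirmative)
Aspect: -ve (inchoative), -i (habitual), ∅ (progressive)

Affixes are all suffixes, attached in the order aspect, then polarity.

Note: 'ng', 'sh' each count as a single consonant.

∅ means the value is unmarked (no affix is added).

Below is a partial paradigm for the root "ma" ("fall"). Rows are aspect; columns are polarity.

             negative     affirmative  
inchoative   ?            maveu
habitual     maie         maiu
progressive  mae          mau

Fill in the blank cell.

Attach aspect inchoative -ve → mave.
Attach polarity negative -e → mavee.

mavee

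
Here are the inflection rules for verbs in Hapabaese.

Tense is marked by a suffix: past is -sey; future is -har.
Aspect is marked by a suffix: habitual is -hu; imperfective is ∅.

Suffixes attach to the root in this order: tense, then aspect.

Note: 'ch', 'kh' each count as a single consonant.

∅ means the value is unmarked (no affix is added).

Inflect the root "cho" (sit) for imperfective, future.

Attach tense future -har → chohar.
aspect = imperfective: zero marking, form stays chohar.

chohar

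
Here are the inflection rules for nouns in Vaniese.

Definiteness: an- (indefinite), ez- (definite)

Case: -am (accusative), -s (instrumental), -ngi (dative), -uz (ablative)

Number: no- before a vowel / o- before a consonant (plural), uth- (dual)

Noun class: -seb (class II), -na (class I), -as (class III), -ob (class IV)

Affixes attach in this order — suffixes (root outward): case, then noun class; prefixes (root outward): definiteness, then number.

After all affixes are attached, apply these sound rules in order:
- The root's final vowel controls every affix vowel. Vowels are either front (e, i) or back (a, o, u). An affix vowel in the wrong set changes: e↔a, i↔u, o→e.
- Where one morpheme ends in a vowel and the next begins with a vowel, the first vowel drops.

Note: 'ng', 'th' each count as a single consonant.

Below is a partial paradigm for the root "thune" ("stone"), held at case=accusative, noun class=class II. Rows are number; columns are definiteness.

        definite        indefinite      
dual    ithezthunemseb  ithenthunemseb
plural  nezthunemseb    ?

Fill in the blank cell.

nenthunemseb

Attach case accusative -am → thuneam.
Attach noun class class II -seb → thuneamseb.
Attach definiteness indefinite an- → anthuneamseb.
Attach number plural no- (before vowel 'a') → noanthuneamseb.
Apply vowel harmony: noanthuneamseb → neenthuneemseb.
Apply vowel deletion: neenthuneemseb → nenthunemseb.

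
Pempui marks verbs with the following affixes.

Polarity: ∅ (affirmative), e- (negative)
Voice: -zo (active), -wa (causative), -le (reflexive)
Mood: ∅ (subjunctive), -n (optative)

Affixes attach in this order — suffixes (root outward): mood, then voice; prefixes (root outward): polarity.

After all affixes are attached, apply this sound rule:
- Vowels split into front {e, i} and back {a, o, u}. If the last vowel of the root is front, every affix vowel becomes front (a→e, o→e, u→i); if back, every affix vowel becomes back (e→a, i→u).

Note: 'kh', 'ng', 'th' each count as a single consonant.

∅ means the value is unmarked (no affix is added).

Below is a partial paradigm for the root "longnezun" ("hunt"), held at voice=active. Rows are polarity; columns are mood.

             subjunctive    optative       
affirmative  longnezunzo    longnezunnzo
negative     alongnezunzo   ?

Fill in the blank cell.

alongnezunnzo

Attach mood optative -n → longnezunn.
Attach polarity negative e- → elongnezunn.
Attach voice active -zo → elongnezunnzo.
Apply vowel harmony: elongnezunnzo → alongnezunnzo.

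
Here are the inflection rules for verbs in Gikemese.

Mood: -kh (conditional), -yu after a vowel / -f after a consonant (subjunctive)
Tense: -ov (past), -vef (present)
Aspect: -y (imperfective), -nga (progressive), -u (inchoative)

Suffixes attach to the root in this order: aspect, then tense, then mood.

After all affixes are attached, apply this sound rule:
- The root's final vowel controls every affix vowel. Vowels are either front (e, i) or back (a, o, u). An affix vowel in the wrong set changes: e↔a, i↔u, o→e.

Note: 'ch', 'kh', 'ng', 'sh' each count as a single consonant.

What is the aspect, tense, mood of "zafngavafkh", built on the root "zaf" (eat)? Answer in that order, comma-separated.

Segment: zaf-nga-vef-kh.
aspect: -nga → progressive.
tense: -vef → present.
mood: -kh → conditional.

progressive, present, conditional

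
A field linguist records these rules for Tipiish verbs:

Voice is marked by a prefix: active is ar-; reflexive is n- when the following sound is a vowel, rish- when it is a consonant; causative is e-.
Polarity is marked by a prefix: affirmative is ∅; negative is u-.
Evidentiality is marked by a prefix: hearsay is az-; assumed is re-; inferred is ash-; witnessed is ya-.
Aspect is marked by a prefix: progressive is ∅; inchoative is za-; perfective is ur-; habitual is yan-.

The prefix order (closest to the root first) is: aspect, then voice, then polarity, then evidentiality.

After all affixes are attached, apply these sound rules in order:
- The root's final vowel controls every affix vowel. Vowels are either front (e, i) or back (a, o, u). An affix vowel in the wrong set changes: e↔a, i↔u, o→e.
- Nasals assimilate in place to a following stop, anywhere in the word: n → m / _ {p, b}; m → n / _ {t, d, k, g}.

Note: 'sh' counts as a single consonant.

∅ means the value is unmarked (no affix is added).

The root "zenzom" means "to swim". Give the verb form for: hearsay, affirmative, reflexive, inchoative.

azrushzazenzom

Attach aspect inchoative za- → zazenzom.
Attach voice reflexive rish- (before consonant 'z') → rishzazenzom.
polarity = affirmative: zero marking, form stays rishzazenzom.
Attach evidentiality hearsay az- → azrishzazenzom.
Apply vowel harmony: azrishzazenzom → azrushzazenzom.
Nasal assimilation: no change.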